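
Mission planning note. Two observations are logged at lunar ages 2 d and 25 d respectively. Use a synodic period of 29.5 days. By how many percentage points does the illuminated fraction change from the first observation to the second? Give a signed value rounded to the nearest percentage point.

+17 percentage points

θ₁ = 360° × 2/29.5 = 24.4°, f₁ = (1 − cos θ₁)/2 = 0.045.
θ₂ = 360° × 25/29.5 = 305.1°, f₂ = (1 − cos θ₂)/2 = 0.213.
Change = f₂ − f₁ = +0.168 → +17 percentage points.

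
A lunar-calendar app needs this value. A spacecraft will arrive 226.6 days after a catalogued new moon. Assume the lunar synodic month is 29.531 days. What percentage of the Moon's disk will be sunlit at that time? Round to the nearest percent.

226.6 d spans 7 complete synodic months (7 × 29.531 = 206.72 d) plus 19.88 d.
Elongation θ = 360° × 19.88/29.531 ≈ 242.4°.
Illuminated fraction = (1 − cos 242.4°)/2 = (1 − (-0.464))/2 ≈ 0.732, so 73%.

73%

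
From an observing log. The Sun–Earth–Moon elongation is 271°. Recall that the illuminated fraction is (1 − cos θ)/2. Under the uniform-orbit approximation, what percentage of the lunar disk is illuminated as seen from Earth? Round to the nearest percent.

Half-versine of 271°: (1 − 0.017)/2 = 0.491, i.e. 49%.

49%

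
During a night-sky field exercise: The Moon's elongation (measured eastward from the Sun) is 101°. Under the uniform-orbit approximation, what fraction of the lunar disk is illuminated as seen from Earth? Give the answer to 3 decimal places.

cos 101° = (-0.191), so f = (1 − (-0.191))/2 = 0.595.

0.595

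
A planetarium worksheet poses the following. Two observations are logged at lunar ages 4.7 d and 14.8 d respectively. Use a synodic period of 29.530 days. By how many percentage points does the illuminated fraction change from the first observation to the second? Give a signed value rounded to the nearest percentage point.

θ₁ = 360° × 4.7/29.530 = 57.3°, f₁ = (1 − cos θ₁)/2 = 0.230.
θ₂ = 360° × 14.8/29.530 = 180.4°, f₂ = (1 − cos θ₂)/2 = 1.000.
Change = f₂ − f₁ = +0.770 → +77 percentage points.

+77 pp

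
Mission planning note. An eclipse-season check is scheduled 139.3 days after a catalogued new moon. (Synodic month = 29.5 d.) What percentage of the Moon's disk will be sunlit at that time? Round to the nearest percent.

59%

Reduce mod P: 139.3 − 4×29.5 = 21.30 d into the current lunation.
The Moon has covered 21.30/29.5 of its cycle, so θ ≈ 360° × 21.30/29.5 = 259.9°.
cos 259.9° = (-0.175), so f = (1 − (-0.175))/2 = 0.587, so 59%.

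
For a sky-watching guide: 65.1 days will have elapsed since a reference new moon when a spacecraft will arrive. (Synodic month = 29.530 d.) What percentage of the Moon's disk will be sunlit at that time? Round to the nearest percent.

65.1 d spans 2 complete synodic months (2 × 29.530 = 59.06 d) plus 6.04 d.
Phase angle: θ = 360°·(6.04 d)/(29.530 d) = 73.6°.
Illuminated fraction = (1 − cos 73.6°)/2 = (1 − 0.282)/2 ≈ 0.359, so 36%.

36%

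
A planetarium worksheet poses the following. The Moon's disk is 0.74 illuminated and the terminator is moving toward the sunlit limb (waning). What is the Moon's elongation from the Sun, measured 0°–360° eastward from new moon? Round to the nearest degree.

cos θ = 1 − 2f = -0.480, giving a principal value of 118.7°.
A waning Moon lies in 180°–360°, so θ = 360° − 118.7° = 241.3°.

241°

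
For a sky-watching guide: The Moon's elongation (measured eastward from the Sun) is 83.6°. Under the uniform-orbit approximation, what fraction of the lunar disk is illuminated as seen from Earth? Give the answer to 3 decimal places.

0.444

cos 83.6° = 0.111, so f = (1 − 0.111)/2 = 0.444.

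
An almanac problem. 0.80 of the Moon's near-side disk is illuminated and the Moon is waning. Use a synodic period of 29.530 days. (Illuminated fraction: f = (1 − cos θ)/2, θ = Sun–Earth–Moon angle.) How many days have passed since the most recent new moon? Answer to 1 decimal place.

19.1 days

From f = (1 − cos θ)/2: cos θ = 1 − 2×0.80 = -0.600; arccos → 126.9°.
Since the Moon is past full (waning), take the reflex angle: θ = 360° − 126.9° = 233.1°.
At 360°/29.530 d per day, 233.1° corresponds to 19.12 days.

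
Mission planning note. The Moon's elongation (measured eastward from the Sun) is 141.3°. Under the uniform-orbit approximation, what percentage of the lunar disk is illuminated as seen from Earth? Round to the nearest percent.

89%

cos 141.3° = (-0.780), so f = (1 − (-0.780))/2 = 0.890, i.e. 89%.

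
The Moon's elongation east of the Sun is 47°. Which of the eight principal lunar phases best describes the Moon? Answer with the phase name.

The waxing crescent sector spans roughly 22°–68°; 47° falls inside it.

waxing crescent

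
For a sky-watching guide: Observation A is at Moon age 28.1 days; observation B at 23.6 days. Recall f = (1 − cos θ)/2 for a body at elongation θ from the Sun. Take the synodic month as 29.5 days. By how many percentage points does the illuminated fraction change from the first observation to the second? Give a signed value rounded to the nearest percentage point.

+32 percentage points

First observation: θ = 360°·28.1/29.5 = 342.9°, so f = 0.022.
Second observation: θ = 288.0°, f = 0.345.
Δf = 0.345 − 0.022 = +0.323, i.e. +32 pp.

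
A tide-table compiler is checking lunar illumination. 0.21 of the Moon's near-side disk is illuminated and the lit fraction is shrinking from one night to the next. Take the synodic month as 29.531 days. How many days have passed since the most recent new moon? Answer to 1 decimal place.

25.1 days

cos θ = 1 − 2f = 0.580, giving a principal value of 54.5°.
Waning ⇒ past full, so θ = 360° − 54.5° = 305.5°.
Age = 29.531 × 305.5°/360° ≈ 25.06 days.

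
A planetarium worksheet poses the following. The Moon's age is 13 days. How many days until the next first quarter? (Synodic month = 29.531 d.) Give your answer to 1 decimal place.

First quarter occurs at elongation 90°, i.e. at age 29.531 × 90/360 = 7.383 d.
This lunation's first quarter (7.383 d) has passed, so add one period: 36.914 − 13 = 23.914 days.

23.9 days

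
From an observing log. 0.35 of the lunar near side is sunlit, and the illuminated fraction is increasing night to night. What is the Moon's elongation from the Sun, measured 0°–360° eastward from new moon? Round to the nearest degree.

From f = (1 − cos θ)/2: cos θ = 1 − 2×0.35 = 0.300; arccos → 72.5°.
The Moon is waxing (0°–180°), so θ = 72.5° directly.

73°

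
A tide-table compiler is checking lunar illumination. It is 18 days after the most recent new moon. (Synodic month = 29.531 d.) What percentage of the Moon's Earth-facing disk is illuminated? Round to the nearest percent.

Phase angle: θ = 360°·(18 d)/(29.531 d) = 219.4°.
cos 219.4° = (-0.772), so f = (1 − (-0.772))/2 = 0.886, so 89%.

89%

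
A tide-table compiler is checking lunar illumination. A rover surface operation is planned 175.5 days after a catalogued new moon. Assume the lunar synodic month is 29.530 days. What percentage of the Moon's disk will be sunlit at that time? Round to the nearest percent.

3%

175.5 d spans 5 complete synodic months (5 × 29.530 = 147.65 d) plus 27.85 d.
Phase angle: θ = 360°·(27.85 d)/(29.530 d) = 339.5°.
With cos θ = 0.937, the lit fraction is (1 − 0.937)/2 ≈ 0.032, so 3%.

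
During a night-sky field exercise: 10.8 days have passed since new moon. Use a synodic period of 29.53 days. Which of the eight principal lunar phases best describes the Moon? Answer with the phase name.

θ ≈ 360° × 10.8/29.53 = 132°, which falls in the waxing gibbous sector.

waxing gibbous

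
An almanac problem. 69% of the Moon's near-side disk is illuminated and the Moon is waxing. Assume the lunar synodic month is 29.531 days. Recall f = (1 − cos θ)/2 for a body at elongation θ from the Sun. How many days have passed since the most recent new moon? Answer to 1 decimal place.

From f = (1 − cos θ)/2: cos θ = 1 − 2×0.69 = -0.380; arccos → 112.3°.
Before full moon the principal value applies: θ = 112.3°.
Age = 29.531 × 112.3°/360° ≈ 9.21 days.

9.2 days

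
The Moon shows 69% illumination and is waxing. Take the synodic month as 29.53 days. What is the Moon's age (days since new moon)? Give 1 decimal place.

9.2 days

cos θ = 1 − 2f = -0.380, giving a principal value of 112.3°.
The Moon is waxing (0°–180°), so θ = 112.3° directly.
Age = 29.53 × 112.3°/360° ≈ 9.21 days.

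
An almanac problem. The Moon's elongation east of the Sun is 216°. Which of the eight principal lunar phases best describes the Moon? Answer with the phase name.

waning gibbous

216° lies in the waning gibbous sector of the 8-phase cycle.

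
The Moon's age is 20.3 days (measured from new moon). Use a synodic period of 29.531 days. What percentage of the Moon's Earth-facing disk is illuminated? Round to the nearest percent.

69%

The Moon has covered 20.3/29.531 of its cycle, so θ ≈ 360° × 20.3/29.531 = 247.5°.
With cos θ = (-0.383), the lit fraction is (1 − (-0.383))/2 ≈ 0.692, so 69%.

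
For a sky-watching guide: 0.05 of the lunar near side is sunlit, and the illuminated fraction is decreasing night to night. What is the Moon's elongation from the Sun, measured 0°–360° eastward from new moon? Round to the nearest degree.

334°

Invert f = (1 − cos θ)/2 to get cos θ = 1 − 2(0.05) = 0.900, hence θ₀ = arccos 0.900 = 25.8°.
Since the Moon is past full (waning), take the reflex angle: θ = 360° − 25.8° = 334.2°.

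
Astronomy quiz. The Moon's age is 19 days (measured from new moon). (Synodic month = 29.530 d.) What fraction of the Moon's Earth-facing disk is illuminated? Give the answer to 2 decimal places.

0.81

Elongation θ = 360° × 19/29.530 ≈ 231.6°.
Illuminated fraction = (1 − cos 231.6°)/2 = (1 − (-0.621))/2 ≈ 0.810.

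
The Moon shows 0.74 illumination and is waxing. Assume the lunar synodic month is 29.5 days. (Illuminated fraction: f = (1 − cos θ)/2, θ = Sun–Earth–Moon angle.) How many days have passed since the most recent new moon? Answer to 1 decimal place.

9.7 days

Invert f = (1 − cos θ)/2 to get cos θ = 1 − 2(0.74) = -0.480, hence θ₀ = arccos -0.480 = 118.7°.
Before full moon the principal value applies: θ = 118.7°.
Age = 29.5 × 118.7°/360° ≈ 9.73 days.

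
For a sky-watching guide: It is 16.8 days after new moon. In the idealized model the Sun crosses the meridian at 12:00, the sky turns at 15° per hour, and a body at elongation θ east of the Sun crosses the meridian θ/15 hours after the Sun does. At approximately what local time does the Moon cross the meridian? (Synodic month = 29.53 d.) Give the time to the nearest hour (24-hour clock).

02:00

Elongation θ = 360° × 16.8/29.53 ≈ 204.8°.
The Moon trails the Sun by θ/15 = 204.8/15 ≈ 13.65 hours.
12:00 + 13.65 h ≈ 01:39 → 02:00 to the nearest hour.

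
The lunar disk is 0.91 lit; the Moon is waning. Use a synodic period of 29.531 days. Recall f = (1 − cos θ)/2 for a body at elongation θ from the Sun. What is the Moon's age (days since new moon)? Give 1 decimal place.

Invert f = (1 − cos θ)/2 to get cos θ = 1 − 2(0.91) = -0.820, hence θ₀ = arccos -0.820 = 145.1°.
Since the Moon is past full (waning), take the reflex angle: θ = 360° − 145.1° = 214.9°.
Age = 29.531 × 214.9°/360° ≈ 17.63 days.

17.6 days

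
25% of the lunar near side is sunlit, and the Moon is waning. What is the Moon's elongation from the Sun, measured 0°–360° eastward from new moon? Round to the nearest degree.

cos θ = 1 − 2f = 0.500, giving a principal value of 60.0°.
Since the Moon is past full (waning), take the reflex angle: θ = 360° − 60.0° = 300.0°.

300°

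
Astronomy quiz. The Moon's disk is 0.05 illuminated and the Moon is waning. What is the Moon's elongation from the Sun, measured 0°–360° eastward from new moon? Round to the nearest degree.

334°

From f = (1 − cos θ)/2: cos θ = 1 − 2×0.05 = 0.900; arccos → 25.8°.
A waning Moon lies in 180°–360°, so θ = 360° − 25.8° = 334.2°.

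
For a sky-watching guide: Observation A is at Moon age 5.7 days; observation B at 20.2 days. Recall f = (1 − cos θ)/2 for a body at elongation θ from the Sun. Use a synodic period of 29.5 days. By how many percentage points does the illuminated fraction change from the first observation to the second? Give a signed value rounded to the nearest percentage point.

+37 pp

First observation: θ = 360°·5.7/29.5 = 69.6°, so f = 0.325.
Second observation: θ = 246.5°, f = 0.699.
Δf = 0.699 − 0.325 = +0.374, i.e. +37 pp.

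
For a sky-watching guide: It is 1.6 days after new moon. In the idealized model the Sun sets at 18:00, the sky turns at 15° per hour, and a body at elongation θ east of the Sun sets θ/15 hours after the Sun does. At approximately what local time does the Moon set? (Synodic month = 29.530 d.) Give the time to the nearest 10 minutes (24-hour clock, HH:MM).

The Moon has covered 1.6/29.530 of its cycle, so θ ≈ 360° × 1.6/29.530 = 19.5°.
The Moon trails the Sun by θ/15 = 19.5/15 ≈ 1.30 hours.
18:00 + 1.300 h ≈ 19:18 → 19:20 to the nearest ten minutes.

19:20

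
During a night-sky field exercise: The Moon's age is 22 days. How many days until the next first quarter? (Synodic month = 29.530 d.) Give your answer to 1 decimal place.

First quarter is 0.25 of the way through the cycle: age 0.25 × 29.530 = 7.383 d.
Already past this cycle's first quarter; the next is at 7.383 + 29.530 = 36.913 d, so 36.913 − 22 = 14.913 days.

14.9 days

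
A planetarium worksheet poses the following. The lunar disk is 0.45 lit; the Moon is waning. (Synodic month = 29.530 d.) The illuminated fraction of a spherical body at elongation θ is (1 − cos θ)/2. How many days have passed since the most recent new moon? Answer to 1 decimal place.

22.6 days

cos θ = 1 − 2f = 0.100, giving a principal value of 84.3°.
Since the Moon is past full (waning), take the reflex angle: θ = 360° − 84.3° = 275.7°.
That fraction of the synodic month is 275.7/360 × 29.530 d ≈ 22.62 d.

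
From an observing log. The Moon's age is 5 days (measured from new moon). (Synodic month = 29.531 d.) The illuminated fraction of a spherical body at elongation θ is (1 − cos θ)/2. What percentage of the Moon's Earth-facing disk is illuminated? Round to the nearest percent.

Phase angle: θ = 360°·(5 d)/(29.531 d) = 61.0°.
Illuminated fraction = (1 − cos 61.0°)/2 = (1 − 0.486)/2 ≈ 0.257, so 26%.

26%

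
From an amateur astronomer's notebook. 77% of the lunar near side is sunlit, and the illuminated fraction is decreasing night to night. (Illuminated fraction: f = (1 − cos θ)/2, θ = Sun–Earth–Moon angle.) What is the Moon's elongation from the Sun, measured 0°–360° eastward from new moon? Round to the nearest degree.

237°

Invert f = (1 − cos θ)/2 to get cos θ = 1 − 2(0.77) = -0.540, hence θ₀ = arccos -0.540 = 122.7°.
Since the Moon is past full (waning), take the reflex angle: θ = 360° − 122.7° = 237.3°.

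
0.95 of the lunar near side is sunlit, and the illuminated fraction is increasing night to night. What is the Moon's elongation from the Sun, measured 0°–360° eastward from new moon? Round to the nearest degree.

Invert f = (1 − cos θ)/2 to get cos θ = 1 − 2(0.95) = -0.900, hence θ₀ = arccos -0.900 = 154.2°.
Waxing ⇒ before full, so θ = 154.2°.

154°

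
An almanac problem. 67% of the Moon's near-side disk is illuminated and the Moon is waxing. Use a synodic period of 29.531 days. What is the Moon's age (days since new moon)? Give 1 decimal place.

9.0 days

Invert f = (1 − cos θ)/2 to get cos θ = 1 − 2(0.67) = -0.340, hence θ₀ = arccos -0.340 = 109.9°.
Waxing ⇒ before full, so θ = 109.9°.
That fraction of the synodic month is 109.9/360 × 29.531 d ≈ 9.01 d.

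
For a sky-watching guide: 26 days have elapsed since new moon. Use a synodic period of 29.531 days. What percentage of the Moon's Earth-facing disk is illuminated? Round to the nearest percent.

13%

Elongation θ = 360° × 26/29.531 ≈ 317.0°.
Illuminated fraction = (1 − cos 317.0°)/2 = (1 − 0.731)/2 ≈ 0.135, so 13%.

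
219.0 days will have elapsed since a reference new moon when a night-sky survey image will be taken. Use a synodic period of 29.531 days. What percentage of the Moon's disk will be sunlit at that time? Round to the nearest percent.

93%

219.0 d spans 7 complete synodic months (7 × 29.531 = 206.72 d) plus 12.28 d.
Phase angle: θ = 360°·(12.28 d)/(29.531 d) = 149.7°.
Illuminated fraction = (1 − cos 149.7°)/2 = (1 − (-0.864))/2 ≈ 0.932, so 93%.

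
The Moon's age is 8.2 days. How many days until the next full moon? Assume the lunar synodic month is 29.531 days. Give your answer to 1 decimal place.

6.6 days

Full moon is 0.5 of the way through the cycle: age 0.5 × 29.531 = 14.765 d.
That is 14.765 − 8.2 = 6.566 days ahead.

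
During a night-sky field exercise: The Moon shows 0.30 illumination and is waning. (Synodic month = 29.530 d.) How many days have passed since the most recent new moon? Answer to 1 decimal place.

Invert f = (1 − cos θ)/2 to get cos θ = 1 − 2(0.30) = 0.400, hence θ₀ = arccos 0.400 = 66.4°.
A waning Moon lies in 180°–360°, so θ = 360° − 66.4° = 293.6°.
At 360°/29.530 d per day, 293.6° corresponds to 24.08 days.

24.1 days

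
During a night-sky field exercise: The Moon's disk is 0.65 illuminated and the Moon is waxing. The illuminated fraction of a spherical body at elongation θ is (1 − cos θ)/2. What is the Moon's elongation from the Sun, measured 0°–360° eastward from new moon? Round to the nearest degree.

107°

cos θ = 1 − 2f = -0.300, giving a principal value of 107.5°.
Waxing ⇒ before full, so θ = 107.5°.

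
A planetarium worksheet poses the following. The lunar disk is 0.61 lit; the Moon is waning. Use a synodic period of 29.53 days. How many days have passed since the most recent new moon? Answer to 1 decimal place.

21.1 days

Invert f = (1 − cos θ)/2 to get cos θ = 1 − 2(0.61) = -0.220, hence θ₀ = arccos -0.220 = 102.7°.
Waning ⇒ past full, so θ = 360° − 102.7° = 257.3°.
Age = 29.53 × 257.3°/360° ≈ 21.11 days.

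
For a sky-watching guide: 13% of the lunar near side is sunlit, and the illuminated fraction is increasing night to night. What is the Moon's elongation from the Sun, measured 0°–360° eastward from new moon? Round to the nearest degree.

From f = (1 − cos θ)/2: cos θ = 1 − 2×0.13 = 0.740; arccos → 42.3°.
The Moon is waxing (0°–180°), so θ = 42.3° directly.

42°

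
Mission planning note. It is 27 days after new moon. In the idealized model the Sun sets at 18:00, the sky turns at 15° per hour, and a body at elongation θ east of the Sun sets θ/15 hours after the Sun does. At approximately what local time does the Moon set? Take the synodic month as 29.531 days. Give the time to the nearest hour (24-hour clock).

Phase angle: θ = 360°·(27 d)/(29.531 d) = 329.1°.
Delay after the Sun = 329.1° / (15°/h) ≈ 21.94 h.
18:00 + 21.94 h ≈ 15:57 → 16:00 to the nearest hour.

16:00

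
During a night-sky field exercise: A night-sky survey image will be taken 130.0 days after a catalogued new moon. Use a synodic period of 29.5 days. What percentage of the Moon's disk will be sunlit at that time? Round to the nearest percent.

92%

Reduce mod P: 130.0 − 4×29.5 = 12.00 d into the current lunation.
Elongation θ = 360° × 12.00/29.5 ≈ 146.4°.
cos 146.4° = (-0.833), so f = (1 − (-0.833))/2 = 0.917, so 92%.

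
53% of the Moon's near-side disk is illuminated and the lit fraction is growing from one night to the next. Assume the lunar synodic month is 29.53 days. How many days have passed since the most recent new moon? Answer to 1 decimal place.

Invert f = (1 − cos θ)/2 to get cos θ = 1 − 2(0.53) = -0.060, hence θ₀ = arccos -0.060 = 93.4°.
Waxing ⇒ before full, so θ = 93.4°.
That fraction of the synodic month is 93.4/360 × 29.53 d ≈ 7.66 d.

7.7 days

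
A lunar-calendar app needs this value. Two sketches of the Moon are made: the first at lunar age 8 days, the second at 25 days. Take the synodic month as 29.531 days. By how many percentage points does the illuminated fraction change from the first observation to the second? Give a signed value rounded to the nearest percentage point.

-35 pp

θ₁ = 360° × 8/29.531 = 97.5°, f₁ = (1 − cos θ₁)/2 = 0.565.
θ₂ = 360° × 25/29.531 = 304.8°, f₂ = (1 − cos θ₂)/2 = 0.215.
Change = f₂ − f₁ = -0.351 → -35 percentage points.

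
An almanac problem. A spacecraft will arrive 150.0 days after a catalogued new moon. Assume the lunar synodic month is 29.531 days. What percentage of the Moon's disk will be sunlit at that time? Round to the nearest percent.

6%

Reduce mod P: 150.0 − 5×29.531 = 2.34 d into the current lunation.
The Moon has covered 2.34/29.531 of its cycle, so θ ≈ 360° × 2.34/29.531 = 28.6°.
With cos θ = 0.878, the lit fraction is (1 − 0.878)/2 ≈ 0.061, so 6%.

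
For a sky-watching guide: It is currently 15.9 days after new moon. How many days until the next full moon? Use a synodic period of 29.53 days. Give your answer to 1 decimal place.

Full moon is 0.5 of the way through the cycle: age 0.5 × 29.53 = 14.765 d.
This lunation's full moon (14.765 d) has passed, so add one period: 44.295 − 15.9 = 28.395 days.

28.4 days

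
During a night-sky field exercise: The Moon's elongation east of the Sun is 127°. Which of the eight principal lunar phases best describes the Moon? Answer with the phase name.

The waxing gibbous sector spans roughly 112°–158°; 127° falls inside it.

waxing gibbous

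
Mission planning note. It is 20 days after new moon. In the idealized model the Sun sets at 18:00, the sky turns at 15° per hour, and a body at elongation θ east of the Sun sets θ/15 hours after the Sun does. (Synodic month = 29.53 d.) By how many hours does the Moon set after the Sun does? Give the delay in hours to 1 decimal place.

16.3 h

The Moon has covered 20/29.53 of its cycle, so θ ≈ 360° × 20/29.53 = 243.8°.
Delay after the Sun = 243.8° / (15°/h) ≈ 16.25 h.
So the Moon sets 16.25 h after the Sun.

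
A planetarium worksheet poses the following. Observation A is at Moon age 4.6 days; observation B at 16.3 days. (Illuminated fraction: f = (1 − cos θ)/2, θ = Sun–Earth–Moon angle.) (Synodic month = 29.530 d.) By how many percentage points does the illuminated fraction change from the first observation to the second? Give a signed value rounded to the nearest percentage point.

θ₁ = 360° × 4.6/29.530 = 56.1°, f₁ = (1 − cos θ₁)/2 = 0.221.
θ₂ = 360° × 16.3/29.530 = 198.7°, f₂ = (1 − cos θ₂)/2 = 0.974.
Change = f₂ − f₁ = +0.753 → +75 percentage points.

+75 percentage points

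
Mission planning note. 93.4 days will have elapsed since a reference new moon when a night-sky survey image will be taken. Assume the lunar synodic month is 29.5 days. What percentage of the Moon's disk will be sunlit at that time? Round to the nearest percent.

25%

93.4 d spans 3 complete synodic months (3 × 29.5 = 88.50 d) plus 4.90 d.
The Moon has covered 4.90/29.5 of its cycle, so θ ≈ 360° × 4.90/29.5 = 59.8°.
cos 59.8° = 0.503, so f = (1 − 0.503)/2 = 0.248, so 25%.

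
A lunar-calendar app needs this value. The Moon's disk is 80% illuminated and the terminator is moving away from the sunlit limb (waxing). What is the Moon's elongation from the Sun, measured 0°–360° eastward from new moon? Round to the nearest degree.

cos θ = 1 − 2f = -0.600, giving a principal value of 126.9°.
The Moon is waxing (0°–180°), so θ = 126.9° directly.

127°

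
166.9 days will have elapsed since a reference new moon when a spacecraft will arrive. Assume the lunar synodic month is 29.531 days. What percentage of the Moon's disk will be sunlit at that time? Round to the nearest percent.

79%

166.9 d spans 5 complete synodic months (5 × 29.531 = 147.66 d) plus 19.25 d.
Elongation θ = 360° × 19.25/29.531 ≈ 234.6°.
With cos θ = (-0.579), the lit fraction is (1 − (-0.579))/2 ≈ 0.790, so 79%.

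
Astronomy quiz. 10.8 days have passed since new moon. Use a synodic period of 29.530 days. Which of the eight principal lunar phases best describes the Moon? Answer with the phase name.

At 10.8/29.530 of the cycle, θ ≈ 132° — the waxing gibbous range.

waxing gibbous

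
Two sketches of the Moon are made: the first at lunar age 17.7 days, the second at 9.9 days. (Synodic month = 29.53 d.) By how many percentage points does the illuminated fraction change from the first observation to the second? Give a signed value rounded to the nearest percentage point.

θ₁ = 360° × 17.7/29.53 = 215.8°, f₁ = (1 − cos θ₁)/2 = 0.906.
θ₂ = 360° × 9.9/29.53 = 120.7°, f₂ = (1 − cos θ₂)/2 = 0.755.
Change = f₂ − f₁ = -0.150 → -15 percentage points.

-15 pp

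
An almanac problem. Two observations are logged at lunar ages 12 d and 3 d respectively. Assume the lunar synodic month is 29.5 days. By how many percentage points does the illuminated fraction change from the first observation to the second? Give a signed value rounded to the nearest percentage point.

First observation: θ = 360°·12/29.5 = 146.4°, so f = 0.917.
Second observation: θ = 36.6°, f = 0.099.
Δf = 0.099 − 0.917 = -0.818, i.e. -82 pp.

-82 pp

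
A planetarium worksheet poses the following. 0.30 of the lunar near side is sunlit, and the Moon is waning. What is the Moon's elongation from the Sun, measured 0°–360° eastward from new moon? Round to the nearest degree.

Invert f = (1 − cos θ)/2 to get cos θ = 1 − 2(0.30) = 0.400, hence θ₀ = arccos 0.400 = 66.4°.
Waning ⇒ past full, so θ = 360° − 66.4° = 293.6°.

294°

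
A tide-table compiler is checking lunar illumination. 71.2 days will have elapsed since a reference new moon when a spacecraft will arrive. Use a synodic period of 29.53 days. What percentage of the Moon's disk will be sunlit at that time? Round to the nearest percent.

71.2/29.53 = 2.411 lunations, so 2 complete cycles and 12.14 d into the next.
Phase angle: θ = 360°·(12.14 d)/(29.53 d) = 148.0°.
With cos θ = (-0.848), the lit fraction is (1 − (-0.848))/2 ≈ 0.924, so 92%.

92%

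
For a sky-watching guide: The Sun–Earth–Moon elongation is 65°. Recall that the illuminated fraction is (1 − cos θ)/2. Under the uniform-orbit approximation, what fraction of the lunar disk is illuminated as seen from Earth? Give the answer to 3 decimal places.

0.289

f = (1 − cos 65°)/2 = (1 − 0.423)/2 ≈ 0.289.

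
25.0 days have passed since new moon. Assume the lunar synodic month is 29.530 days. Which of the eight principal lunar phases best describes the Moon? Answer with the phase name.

waning crescent

θ ≈ 360° × 25.0/29.530 = 305°, which falls in the waning crescent sector.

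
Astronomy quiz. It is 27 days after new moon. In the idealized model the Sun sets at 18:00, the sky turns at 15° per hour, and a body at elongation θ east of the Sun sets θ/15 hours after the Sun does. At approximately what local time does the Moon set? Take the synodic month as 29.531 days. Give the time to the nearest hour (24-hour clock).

16:00

The Moon has covered 27/29.531 of its cycle, so θ ≈ 360° × 27/29.531 = 329.1°.
At 15° of sky rotation per hour, 329.1° corresponds to a 21.94 h lag.
18:00 + 21.94 h ≈ 15:57 → 16:00 to the nearest hour.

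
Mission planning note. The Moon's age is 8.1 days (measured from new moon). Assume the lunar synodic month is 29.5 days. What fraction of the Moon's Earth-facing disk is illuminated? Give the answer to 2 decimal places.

The Moon has covered 8.1/29.5 of its cycle, so θ ≈ 360° × 8.1/29.5 = 98.8°.
cos 98.8° = (-0.154), so f = (1 − (-0.154))/2 = 0.577.

0.58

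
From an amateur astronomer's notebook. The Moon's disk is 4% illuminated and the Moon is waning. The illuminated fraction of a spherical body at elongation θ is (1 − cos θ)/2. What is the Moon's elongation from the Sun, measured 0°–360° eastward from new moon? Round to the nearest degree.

From f = (1 − cos θ)/2: cos θ = 1 − 2×0.04 = 0.920; arccos → 23.1°.
Waning ⇒ past full, so θ = 360° − 23.1° = 336.9°.

337°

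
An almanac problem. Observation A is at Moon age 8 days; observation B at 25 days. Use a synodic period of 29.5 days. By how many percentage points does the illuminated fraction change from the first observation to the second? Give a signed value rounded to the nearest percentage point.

First observation: θ = 360°·8/29.5 = 97.6°, so f = 0.566.
Second observation: θ = 305.1°, f = 0.213.
Δf = 0.213 − 0.566 = -0.354, i.e. -35 pp.

-35 pp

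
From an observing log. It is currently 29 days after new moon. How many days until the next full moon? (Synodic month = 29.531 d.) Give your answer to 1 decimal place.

15.3 days

Full moon occurs at elongation 180°, i.e. at age 29.531 × 180/360 = 14.765 d.
Already past this cycle's full moon; the next is at 14.765 + 29.531 = 44.296 d, so 44.296 − 29 = 15.296 days.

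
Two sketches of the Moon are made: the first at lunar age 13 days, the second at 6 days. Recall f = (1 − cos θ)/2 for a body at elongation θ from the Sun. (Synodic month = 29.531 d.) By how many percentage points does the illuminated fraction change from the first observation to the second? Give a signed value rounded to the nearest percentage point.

-61 percentage points

First observation: θ = 360°·13/29.531 = 158.5°, so f = 0.965.
Second observation: θ = 73.1°, f = 0.355.
Δf = 0.355 − 0.965 = -0.610, i.e. -61 pp.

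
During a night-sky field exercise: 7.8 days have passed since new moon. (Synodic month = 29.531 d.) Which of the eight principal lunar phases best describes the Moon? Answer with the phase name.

At 7.8/29.531 of the cycle, θ ≈ 95° — the first quarter range.

first quarter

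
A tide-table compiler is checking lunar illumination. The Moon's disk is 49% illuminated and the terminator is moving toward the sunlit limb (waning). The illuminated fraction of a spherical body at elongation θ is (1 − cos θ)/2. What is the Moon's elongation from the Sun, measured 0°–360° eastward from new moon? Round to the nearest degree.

271°

Invert f = (1 − cos θ)/2 to get cos θ = 1 − 2(0.49) = 0.020, hence θ₀ = arccos 0.020 = 88.9°.
A waning Moon lies in 180°–360°, so θ = 360° − 88.9° = 271.1°.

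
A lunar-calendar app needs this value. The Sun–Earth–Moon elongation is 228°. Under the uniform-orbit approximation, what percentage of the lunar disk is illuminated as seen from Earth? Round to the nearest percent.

83%

cos 228° = (-0.669), so f = (1 − (-0.669))/2 = 0.835, i.e. 83%.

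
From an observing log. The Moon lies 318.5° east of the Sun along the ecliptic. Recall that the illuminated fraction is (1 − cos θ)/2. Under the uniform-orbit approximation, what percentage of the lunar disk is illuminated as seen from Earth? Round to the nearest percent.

13%

f = (1 − cos 318.5°)/2 = (1 − 0.749)/2 ≈ 0.126, i.e. 13%.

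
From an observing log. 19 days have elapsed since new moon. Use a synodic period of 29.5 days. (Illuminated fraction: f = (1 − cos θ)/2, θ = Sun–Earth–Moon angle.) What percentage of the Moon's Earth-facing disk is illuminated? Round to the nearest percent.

Phase angle: θ = 360°·(19 d)/(29.5 d) = 231.9°.
Illuminated fraction = (1 − cos 231.9°)/2 = (1 − (-0.618))/2 ≈ 0.809, so 81%.

81%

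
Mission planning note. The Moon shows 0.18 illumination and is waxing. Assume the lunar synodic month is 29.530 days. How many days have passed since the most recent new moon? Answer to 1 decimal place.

4.1 days

Invert f = (1 − cos θ)/2 to get cos θ = 1 − 2(0.18) = 0.640, hence θ₀ = arccos 0.640 = 50.2°.
The Moon is waxing (0°–180°), so θ = 50.2° directly.
That fraction of the synodic month is 50.2/360 × 29.530 d ≈ 4.12 d.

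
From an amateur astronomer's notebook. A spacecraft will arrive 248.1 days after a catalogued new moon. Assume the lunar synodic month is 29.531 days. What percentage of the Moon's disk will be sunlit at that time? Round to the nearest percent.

91%

248.1 d spans 8 complete synodic months (8 × 29.531 = 236.25 d) plus 11.85 d.
Phase angle: θ = 360°·(11.85 d)/(29.531 d) = 144.5°.
With cos θ = (-0.814), the lit fraction is (1 − (-0.814))/2 ≈ 0.907, so 91%.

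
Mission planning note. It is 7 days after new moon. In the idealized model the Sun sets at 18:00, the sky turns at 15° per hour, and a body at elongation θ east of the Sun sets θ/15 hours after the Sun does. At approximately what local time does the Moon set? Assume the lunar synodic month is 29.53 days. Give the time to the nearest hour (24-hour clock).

00:00

Phase angle: θ = 360°·(7 d)/(29.53 d) = 85.3°.
Delay after the Sun = 85.3° / (15°/h) ≈ 5.69 h.
18:00 + 5.69 h ≈ 23:41 → 00:00 to the nearest hour.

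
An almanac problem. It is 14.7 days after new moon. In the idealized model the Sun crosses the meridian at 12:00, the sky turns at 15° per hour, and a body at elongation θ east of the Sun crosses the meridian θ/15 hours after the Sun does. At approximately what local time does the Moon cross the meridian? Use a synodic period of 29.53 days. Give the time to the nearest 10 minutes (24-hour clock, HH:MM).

The Moon has covered 14.7/29.53 of its cycle, so θ ≈ 360° × 14.7/29.53 = 179.2°.
At 15° of sky rotation per hour, 179.2° corresponds to a 11.95 h lag.
12:00 + 11.947 h ≈ 23:57 → 00:00 to the nearest ten minutes.

00:00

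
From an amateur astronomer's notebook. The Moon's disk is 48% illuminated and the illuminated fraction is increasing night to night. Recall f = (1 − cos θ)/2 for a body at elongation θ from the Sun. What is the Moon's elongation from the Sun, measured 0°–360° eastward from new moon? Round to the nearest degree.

88°

cos θ = 1 − 2f = 0.040, giving a principal value of 87.7°.
The Moon is waxing (0°–180°), so θ = 87.7° directly.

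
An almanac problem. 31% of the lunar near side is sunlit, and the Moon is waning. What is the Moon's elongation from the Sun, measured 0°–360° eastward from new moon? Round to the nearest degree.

292°

cos θ = 1 − 2f = 0.380, giving a principal value of 67.7°.
Since the Moon is past full (waning), take the reflex angle: θ = 360° − 67.7° = 292.3°.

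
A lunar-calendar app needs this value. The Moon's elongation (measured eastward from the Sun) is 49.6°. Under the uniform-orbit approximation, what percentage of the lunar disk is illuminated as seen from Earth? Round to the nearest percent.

Half-versine of 49.6°: (1 − 0.648)/2 = 0.176, i.e. 18%.

18%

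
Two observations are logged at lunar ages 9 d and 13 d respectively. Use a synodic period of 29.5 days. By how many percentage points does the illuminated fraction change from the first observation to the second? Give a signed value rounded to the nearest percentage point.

θ₁ = 360° × 9/29.5 = 109.8°, f₁ = (1 − cos θ₁)/2 = 0.670.
θ₂ = 360° × 13/29.5 = 158.6°, f₂ = (1 − cos θ₂)/2 = 0.966.
Change = f₂ − f₁ = +0.296 → +30 percentage points.

+30 pp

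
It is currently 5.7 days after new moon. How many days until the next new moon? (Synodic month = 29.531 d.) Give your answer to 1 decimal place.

23.8 days

The next new moon completes the synodic month: 29.531 − 5.7 = 23.831 days.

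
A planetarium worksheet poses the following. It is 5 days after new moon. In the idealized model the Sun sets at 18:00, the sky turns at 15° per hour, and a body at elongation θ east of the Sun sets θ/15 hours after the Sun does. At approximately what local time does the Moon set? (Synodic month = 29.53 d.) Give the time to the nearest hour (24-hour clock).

Elongation θ = 360° × 5/29.53 ≈ 61.0°.
The Moon trails the Sun by θ/15 = 61.0/15 ≈ 4.06 hours.
18:00 + 4.06 h ≈ 22:04 → 22:00 to the nearest hour.

22:00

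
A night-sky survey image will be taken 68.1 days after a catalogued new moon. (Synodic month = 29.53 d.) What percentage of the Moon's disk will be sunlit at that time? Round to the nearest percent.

Reduce mod P: 68.1 − 2×29.53 = 9.04 d into the current lunation.
Elongation θ = 360° × 9.04/29.53 ≈ 110.2°.
With cos θ = (-0.345), the lit fraction is (1 − (-0.345))/2 ≈ 0.673, so 67%.

67%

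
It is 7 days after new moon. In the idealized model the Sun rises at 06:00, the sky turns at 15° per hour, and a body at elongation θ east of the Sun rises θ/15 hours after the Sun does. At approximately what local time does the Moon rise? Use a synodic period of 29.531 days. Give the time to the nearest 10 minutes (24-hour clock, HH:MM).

11:40

Elongation θ = 360° × 7/29.531 ≈ 85.3°.
Delay after the Sun = 85.3° / (15°/h) ≈ 5.69 h.
06:00 + 5.689 h ≈ 11:41 → 11:40 to the nearest ten minutes.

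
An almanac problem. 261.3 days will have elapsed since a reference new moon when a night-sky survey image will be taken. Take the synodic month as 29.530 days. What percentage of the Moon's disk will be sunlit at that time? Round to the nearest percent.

21%

261.3/29.530 = 8.849 lunations, so 8 complete cycles and 25.06 d into the next.
Phase angle: θ = 360°·(25.06 d)/(29.530 d) = 305.5°.
With cos θ = 0.581, the lit fraction is (1 − 0.581)/2 ≈ 0.210, so 21%.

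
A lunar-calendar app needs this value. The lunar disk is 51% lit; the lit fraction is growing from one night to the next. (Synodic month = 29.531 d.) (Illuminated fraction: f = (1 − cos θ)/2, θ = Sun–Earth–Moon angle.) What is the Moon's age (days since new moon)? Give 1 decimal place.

7.5 days

cos θ = 1 − 2f = -0.020, giving a principal value of 91.1°.
The Moon is waxing (0°–180°), so θ = 91.1° directly.
That fraction of the synodic month is 91.1/360 × 29.531 d ≈ 7.48 d.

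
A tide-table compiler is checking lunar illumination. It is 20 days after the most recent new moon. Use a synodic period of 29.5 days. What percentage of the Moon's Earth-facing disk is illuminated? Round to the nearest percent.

72%

Elongation θ = 360° × 20/29.5 ≈ 244.1°.
With cos θ = (-0.437), the lit fraction is (1 − (-0.437))/2 ≈ 0.719, so 72%.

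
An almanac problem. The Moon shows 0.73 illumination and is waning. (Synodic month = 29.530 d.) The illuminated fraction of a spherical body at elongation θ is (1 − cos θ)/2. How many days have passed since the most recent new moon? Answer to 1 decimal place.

cos θ = 1 − 2f = -0.460, giving a principal value of 117.4°.
Waning ⇒ past full, so θ = 360° − 117.4° = 242.6°.
That fraction of the synodic month is 242.6/360 × 29.530 d ≈ 19.90 d.

19.9 days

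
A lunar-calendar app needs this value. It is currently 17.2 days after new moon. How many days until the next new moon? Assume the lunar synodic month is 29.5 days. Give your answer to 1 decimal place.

The next new moon completes the synodic month: 29.5 − 17.2 = 12.300 days.

12.3 days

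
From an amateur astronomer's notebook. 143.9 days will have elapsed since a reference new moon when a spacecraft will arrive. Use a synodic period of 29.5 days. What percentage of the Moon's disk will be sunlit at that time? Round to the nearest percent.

Reduce mod P: 143.9 − 4×29.5 = 25.90 d into the current lunation.
Phase angle: θ = 360°·(25.90 d)/(29.5 d) = 316.1°.
With cos θ = 0.720, the lit fraction is (1 − 0.720)/2 ≈ 0.140, so 14%.

14%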